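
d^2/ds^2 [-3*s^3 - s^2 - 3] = -18*s - 2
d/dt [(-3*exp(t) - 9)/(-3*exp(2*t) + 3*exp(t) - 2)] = (-9*exp(2*t) - 54*exp(t) + 33)*exp(t)/(9*exp(4*t) - 18*exp(3*t) + 21*exp(2*t) - 12*exp(t) + 4)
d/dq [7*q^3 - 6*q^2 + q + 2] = 21*q^2 - 12*q + 1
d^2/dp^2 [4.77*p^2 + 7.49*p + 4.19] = 9.54000000000000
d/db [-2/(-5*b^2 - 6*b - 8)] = 4*(-5*b - 3)/(5*b^2 + 6*b + 8)^2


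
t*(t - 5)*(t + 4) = t^3 - t^2 - 20*t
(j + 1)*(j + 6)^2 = j^3 + 13*j^2 + 48*j + 36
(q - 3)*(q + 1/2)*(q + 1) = q^3 - 3*q^2/2 - 4*q - 3/2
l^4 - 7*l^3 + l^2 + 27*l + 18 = (l - 6)*(l - 3)*(l + 1)^2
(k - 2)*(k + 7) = k^2 + 5*k - 14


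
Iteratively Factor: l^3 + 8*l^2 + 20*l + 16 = (l + 2)*(l^2 + 6*l + 8) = (l + 2)^2*(l + 4)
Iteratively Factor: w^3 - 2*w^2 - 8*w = (w - 4)*(w^2 + 2*w) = (w - 4)*(w + 2)*(w)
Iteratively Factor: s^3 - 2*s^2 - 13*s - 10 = (s + 2)*(s^2 - 4*s - 5) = (s + 1)*(s + 2)*(s - 5)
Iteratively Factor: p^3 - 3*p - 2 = (p + 1)*(p^2 - p - 2) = (p + 1)^2*(p - 2)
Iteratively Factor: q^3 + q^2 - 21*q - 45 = (q + 3)*(q^2 - 2*q - 15) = (q - 5)*(q + 3)*(q + 3)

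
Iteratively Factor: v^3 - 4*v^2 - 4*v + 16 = (v - 2)*(v^2 - 2*v - 8) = (v - 4)*(v - 2)*(v + 2)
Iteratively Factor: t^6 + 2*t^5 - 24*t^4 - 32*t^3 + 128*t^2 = (t - 4)*(t^5 + 6*t^4 - 32*t^2) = t*(t - 4)*(t^4 + 6*t^3 - 32*t) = t*(t - 4)*(t + 4)*(t^3 + 2*t^2 - 8*t) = t*(t - 4)*(t + 4)^2*(t^2 - 2*t) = t^2*(t - 4)*(t + 4)^2*(t - 2)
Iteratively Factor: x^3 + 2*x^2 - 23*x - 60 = (x - 5)*(x^2 + 7*x + 12) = (x - 5)*(x + 3)*(x + 4)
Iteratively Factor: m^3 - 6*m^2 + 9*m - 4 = (m - 1)*(m^2 - 5*m + 4) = (m - 4)*(m - 1)*(m - 1)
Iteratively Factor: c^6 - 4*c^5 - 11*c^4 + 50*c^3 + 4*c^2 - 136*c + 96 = (c + 3)*(c^5 - 7*c^4 + 10*c^3 + 20*c^2 - 56*c + 32) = (c - 4)*(c + 3)*(c^4 - 3*c^3 - 2*c^2 + 12*c - 8) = (c - 4)*(c - 2)*(c + 3)*(c^3 - c^2 - 4*c + 4) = (c - 4)*(c - 2)*(c - 1)*(c + 3)*(c^2 - 4) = (c - 4)*(c - 2)*(c - 1)*(c + 2)*(c + 3)*(c - 2)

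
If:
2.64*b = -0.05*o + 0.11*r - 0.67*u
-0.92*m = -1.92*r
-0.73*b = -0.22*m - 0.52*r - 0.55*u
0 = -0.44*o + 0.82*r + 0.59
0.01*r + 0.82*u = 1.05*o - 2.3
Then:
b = 0.08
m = 0.60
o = 1.88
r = 0.29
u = -0.41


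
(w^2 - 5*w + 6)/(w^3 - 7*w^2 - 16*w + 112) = (w^2 - 5*w + 6)/(w^3 - 7*w^2 - 16*w + 112)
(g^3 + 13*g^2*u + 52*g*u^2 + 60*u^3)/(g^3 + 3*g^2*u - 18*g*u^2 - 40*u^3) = (-g - 6*u)/(-g + 4*u)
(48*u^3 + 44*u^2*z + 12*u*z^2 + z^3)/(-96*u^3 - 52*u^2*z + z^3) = (4*u + z)/(-8*u + z)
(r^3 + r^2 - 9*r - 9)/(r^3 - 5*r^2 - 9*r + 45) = (r + 1)/(r - 5)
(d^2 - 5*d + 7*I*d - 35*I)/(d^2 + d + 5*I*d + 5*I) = (d^2 + d*(-5 + 7*I) - 35*I)/(d^2 + d*(1 + 5*I) + 5*I)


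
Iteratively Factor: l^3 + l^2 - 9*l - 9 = (l + 1)*(l^2 - 9) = (l + 1)*(l + 3)*(l - 3)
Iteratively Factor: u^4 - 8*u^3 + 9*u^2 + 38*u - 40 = (u + 2)*(u^3 - 10*u^2 + 29*u - 20) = (u - 4)*(u + 2)*(u^2 - 6*u + 5) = (u - 5)*(u - 4)*(u + 2)*(u - 1)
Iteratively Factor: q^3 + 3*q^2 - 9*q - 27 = (q + 3)*(q^2 - 9) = (q + 3)^2*(q - 3)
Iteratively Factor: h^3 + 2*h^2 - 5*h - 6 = (h + 3)*(h^2 - h - 2) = (h + 1)*(h + 3)*(h - 2)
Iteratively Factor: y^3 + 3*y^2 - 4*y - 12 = (y - 2)*(y^2 + 5*y + 6) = (y - 2)*(y + 3)*(y + 2)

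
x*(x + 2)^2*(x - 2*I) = x^4 + 4*x^3 - 2*I*x^3 + 4*x^2 - 8*I*x^2 - 8*I*x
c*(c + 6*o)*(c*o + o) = c^3*o + 6*c^2*o^2 + c^2*o + 6*c*o^2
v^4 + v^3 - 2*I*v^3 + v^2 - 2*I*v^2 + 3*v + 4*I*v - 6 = (v - 1)*(v + 2)*(v - 3*I)*(v + I)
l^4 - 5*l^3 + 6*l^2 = l^2*(l - 3)*(l - 2)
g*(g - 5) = g^2 - 5*g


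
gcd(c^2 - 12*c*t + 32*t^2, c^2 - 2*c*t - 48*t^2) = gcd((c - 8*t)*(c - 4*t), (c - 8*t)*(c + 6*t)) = -c + 8*t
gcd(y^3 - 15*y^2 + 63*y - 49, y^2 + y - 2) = y - 1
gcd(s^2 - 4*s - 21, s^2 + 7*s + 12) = s + 3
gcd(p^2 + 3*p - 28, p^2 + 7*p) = p + 7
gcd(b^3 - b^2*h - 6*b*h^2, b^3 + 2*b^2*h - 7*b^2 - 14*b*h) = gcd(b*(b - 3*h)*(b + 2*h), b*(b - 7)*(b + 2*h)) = b^2 + 2*b*h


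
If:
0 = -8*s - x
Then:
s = -x/8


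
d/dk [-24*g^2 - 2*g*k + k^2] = -2*g + 2*k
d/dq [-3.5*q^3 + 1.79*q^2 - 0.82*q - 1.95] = -10.5*q^2 + 3.58*q - 0.82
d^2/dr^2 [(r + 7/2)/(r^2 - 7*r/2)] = 2*(-12*r^2*(2*r - 7) + (2*r + 7)*(4*r - 7)^2)/(r^3*(2*r - 7)^3)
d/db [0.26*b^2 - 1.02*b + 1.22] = 0.52*b - 1.02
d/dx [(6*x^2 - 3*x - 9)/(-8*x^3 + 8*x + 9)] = 3*((4*x - 1)*(-8*x^3 + 8*x + 9) - 8*(3*x^2 - 1)*(-2*x^2 + x + 3))/(-8*x^3 + 8*x + 9)^2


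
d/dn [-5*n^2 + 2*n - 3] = 2 - 10*n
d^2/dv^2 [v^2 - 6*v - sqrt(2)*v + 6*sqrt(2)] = 2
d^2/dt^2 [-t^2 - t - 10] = -2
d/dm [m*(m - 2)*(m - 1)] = 3*m^2 - 6*m + 2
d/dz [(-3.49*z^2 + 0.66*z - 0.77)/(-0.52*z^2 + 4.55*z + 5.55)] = (-15.5363*z^2 - 39.5398*z + 7.1665)/(0.2704*z^4 - 4.732*z^3 + 14.9305*z^2 + 50.505*z + 30.8025)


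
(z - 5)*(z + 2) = z^2 - 3*z - 10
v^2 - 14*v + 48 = (v - 8)*(v - 6)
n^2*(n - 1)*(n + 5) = n^4 + 4*n^3 - 5*n^2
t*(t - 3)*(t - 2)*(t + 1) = t^4 - 4*t^3 + t^2 + 6*t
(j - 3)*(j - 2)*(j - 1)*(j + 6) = j^4 - 25*j^2 + 60*j - 36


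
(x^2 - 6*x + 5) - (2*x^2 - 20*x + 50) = -x^2 + 14*x - 45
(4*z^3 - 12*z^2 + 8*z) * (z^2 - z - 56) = 4*z^5 - 16*z^4 - 204*z^3 + 664*z^2 - 448*z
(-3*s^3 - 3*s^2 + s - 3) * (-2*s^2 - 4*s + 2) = 6*s^5 + 18*s^4 + 4*s^3 - 4*s^2 + 14*s - 6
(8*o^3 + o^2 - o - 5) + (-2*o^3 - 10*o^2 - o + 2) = 6*o^3 - 9*o^2 - 2*o - 3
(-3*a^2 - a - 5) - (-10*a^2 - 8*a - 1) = 7*a^2 + 7*a - 4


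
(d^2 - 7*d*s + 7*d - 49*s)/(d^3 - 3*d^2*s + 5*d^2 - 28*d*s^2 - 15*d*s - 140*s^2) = (d + 7)/(d^2 + 4*d*s + 5*d + 20*s)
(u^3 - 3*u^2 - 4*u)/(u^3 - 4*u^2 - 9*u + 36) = u*(u + 1)/(u^2 - 9)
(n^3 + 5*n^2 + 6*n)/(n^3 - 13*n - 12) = n*(n + 2)/(n^2 - 3*n - 4)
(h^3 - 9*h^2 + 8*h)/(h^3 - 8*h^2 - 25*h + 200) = h*(h - 1)/(h^2 - 25)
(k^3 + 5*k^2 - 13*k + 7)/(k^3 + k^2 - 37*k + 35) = (k - 1)/(k - 5)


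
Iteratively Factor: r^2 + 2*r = (r + 2)*(r)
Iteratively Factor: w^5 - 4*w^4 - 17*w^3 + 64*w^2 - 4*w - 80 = (w - 2)*(w^4 - 2*w^3 - 21*w^2 + 22*w + 40) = (w - 2)*(w + 1)*(w^3 - 3*w^2 - 18*w + 40) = (w - 2)^2*(w + 1)*(w^2 - w - 20) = (w - 2)^2*(w + 1)*(w + 4)*(w - 5)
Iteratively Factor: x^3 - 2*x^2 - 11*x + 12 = (x + 3)*(x^2 - 5*x + 4) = (x - 1)*(x + 3)*(x - 4)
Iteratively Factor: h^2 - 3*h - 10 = (h + 2)*(h - 5)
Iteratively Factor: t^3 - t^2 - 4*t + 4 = (t + 2)*(t^2 - 3*t + 2) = (t - 1)*(t + 2)*(t - 2)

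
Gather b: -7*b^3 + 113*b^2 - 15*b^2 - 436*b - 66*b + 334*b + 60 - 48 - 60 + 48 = -7*b^3 + 98*b^2 - 168*b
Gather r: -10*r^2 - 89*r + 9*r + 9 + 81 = -10*r^2 - 80*r + 90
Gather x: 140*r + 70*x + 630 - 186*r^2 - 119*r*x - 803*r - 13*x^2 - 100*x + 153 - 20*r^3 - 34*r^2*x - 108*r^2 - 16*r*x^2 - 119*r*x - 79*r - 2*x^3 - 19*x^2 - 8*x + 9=-20*r^3 - 294*r^2 - 742*r - 2*x^3 + x^2*(-16*r - 32) + x*(-34*r^2 - 238*r - 38) + 792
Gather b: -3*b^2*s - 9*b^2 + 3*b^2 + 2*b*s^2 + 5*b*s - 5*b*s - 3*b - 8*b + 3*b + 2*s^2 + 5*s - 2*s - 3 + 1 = b^2*(-3*s - 6) + b*(2*s^2 - 8) + 2*s^2 + 3*s - 2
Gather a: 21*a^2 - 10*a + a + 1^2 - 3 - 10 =21*a^2 - 9*a - 12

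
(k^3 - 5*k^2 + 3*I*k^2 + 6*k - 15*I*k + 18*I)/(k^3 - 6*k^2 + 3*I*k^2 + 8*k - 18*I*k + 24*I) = (k - 3)/(k - 4)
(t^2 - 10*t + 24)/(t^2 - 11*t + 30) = (t - 4)/(t - 5)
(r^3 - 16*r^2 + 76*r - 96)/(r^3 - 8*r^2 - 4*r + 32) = (r - 6)/(r + 2)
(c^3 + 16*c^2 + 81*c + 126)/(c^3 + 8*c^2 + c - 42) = (c + 6)/(c - 2)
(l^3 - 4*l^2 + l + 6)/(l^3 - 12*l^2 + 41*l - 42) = (l + 1)/(l - 7)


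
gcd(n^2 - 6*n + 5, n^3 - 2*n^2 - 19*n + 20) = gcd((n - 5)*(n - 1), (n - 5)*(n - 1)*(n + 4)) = n^2 - 6*n + 5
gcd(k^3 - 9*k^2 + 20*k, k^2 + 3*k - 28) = k - 4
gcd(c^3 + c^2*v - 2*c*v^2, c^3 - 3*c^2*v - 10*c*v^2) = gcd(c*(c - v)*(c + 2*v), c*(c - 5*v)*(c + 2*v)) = c^2 + 2*c*v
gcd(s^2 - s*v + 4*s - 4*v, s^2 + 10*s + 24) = s + 4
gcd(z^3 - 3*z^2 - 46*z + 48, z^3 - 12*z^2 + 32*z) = z - 8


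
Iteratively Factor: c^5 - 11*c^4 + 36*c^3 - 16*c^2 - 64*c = (c + 1)*(c^4 - 12*c^3 + 48*c^2 - 64*c) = (c - 4)*(c + 1)*(c^3 - 8*c^2 + 16*c) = (c - 4)^2*(c + 1)*(c^2 - 4*c) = (c - 4)^3*(c + 1)*(c)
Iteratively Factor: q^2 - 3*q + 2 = (q - 1)*(q - 2)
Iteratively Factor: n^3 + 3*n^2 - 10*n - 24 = (n + 2)*(n^2 + n - 12) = (n - 3)*(n + 2)*(n + 4)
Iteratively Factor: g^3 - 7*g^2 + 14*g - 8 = (g - 4)*(g^2 - 3*g + 2) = (g - 4)*(g - 2)*(g - 1)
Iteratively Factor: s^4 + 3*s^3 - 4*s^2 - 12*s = (s + 2)*(s^3 + s^2 - 6*s) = s*(s + 2)*(s^2 + s - 6) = s*(s + 2)*(s + 3)*(s - 2)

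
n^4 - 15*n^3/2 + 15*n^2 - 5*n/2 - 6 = (n - 4)*(n - 3)*(n - 1)*(n + 1/2)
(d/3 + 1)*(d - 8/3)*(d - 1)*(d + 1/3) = d^4/3 - d^3/9 - 77*d^2/27 + 47*d/27 + 8/9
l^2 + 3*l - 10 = (l - 2)*(l + 5)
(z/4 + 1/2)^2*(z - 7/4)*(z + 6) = z^4/16 + 33*z^3/64 + 21*z^2/32 - 25*z/16 - 21/8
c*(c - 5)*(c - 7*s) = c^3 - 7*c^2*s - 5*c^2 + 35*c*s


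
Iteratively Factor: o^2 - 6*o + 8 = (o - 2)*(o - 4)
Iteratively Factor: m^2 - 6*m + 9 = (m - 3)*(m - 3)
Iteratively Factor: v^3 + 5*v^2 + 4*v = (v)*(v^2 + 5*v + 4) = v*(v + 1)*(v + 4)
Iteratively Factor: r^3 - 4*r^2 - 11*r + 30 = (r - 2)*(r^2 - 2*r - 15) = (r - 5)*(r - 2)*(r + 3)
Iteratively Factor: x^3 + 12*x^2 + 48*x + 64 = (x + 4)*(x^2 + 8*x + 16) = (x + 4)^2*(x + 4)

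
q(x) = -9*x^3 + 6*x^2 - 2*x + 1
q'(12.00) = -3746.00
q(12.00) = -14711.00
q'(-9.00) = -2297.00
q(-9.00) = 7066.00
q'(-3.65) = -405.51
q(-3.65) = 525.88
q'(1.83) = -70.46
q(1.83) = -37.72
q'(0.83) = -10.64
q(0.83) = -1.67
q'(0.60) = -4.52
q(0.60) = 0.02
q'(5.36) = -713.38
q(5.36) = -1223.26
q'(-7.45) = -1589.97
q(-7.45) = 4070.36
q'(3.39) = -271.61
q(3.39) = -287.45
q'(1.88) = -74.87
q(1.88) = -41.36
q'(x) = -27*x^2 + 12*x - 2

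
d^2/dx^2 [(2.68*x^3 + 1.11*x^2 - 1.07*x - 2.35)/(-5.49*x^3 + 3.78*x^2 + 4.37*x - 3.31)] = (2.27373675443232e-13*x^7 - 178.142814*x^6 - 192.280662*x^5 + 1141.347942*x^4 - 548.724176*x^3 - 220.874298*x^2 - 119.159862*x + 155.192806)/(165.469149*x^9 - 341.788734*x^8 - 159.806763*x^7 + 789.403725*x^6 - 284.933673*x^5 - 551.142252*x^4 + 425.05291*x^3 + 65.390043*x^2 - 143.634471*x + 36.264691)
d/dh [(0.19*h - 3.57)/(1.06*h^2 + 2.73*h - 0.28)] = (-0.2014*h^2 + 7.5684*h + 9.6929)/(1.1236*h^4 + 5.7876*h^3 + 6.8593*h^2 - 1.5288*h + 0.0784)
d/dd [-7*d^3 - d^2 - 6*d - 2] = -21*d^2 - 2*d - 6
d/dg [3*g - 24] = 3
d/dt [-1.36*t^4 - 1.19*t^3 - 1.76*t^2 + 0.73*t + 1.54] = -5.44*t^3 - 3.57*t^2 - 3.52*t + 0.73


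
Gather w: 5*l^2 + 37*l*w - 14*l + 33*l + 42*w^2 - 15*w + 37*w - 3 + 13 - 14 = 5*l^2 + 19*l + 42*w^2 + w*(37*l + 22) - 4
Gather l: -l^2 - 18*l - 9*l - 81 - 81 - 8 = -l^2 - 27*l - 170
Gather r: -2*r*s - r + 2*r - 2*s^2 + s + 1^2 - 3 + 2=r*(1 - 2*s) - 2*s^2 + s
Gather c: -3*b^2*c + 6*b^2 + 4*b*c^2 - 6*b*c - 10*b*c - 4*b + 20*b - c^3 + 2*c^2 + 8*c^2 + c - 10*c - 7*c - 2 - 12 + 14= 6*b^2 + 16*b - c^3 + c^2*(4*b + 10) + c*(-3*b^2 - 16*b - 16)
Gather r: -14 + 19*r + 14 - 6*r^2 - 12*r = -6*r^2 + 7*r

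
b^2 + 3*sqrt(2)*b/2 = b*(b + 3*sqrt(2)/2)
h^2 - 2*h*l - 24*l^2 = (h - 6*l)*(h + 4*l)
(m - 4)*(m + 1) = m^2 - 3*m - 4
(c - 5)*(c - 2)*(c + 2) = c^3 - 5*c^2 - 4*c + 20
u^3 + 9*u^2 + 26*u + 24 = (u + 2)*(u + 3)*(u + 4)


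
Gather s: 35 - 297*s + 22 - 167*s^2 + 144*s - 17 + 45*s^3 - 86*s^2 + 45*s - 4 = 45*s^3 - 253*s^2 - 108*s + 36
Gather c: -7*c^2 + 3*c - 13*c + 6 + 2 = -7*c^2 - 10*c + 8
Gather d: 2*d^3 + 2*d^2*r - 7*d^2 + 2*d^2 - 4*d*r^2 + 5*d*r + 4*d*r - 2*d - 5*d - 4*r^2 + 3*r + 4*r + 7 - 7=2*d^3 + d^2*(2*r - 5) + d*(-4*r^2 + 9*r - 7) - 4*r^2 + 7*r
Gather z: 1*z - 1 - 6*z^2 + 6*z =-6*z^2 + 7*z - 1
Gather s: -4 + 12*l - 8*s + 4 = 12*l - 8*s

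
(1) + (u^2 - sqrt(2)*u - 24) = u^2 - sqrt(2)*u - 23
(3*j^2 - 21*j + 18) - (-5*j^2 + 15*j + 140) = 8*j^2 - 36*j - 122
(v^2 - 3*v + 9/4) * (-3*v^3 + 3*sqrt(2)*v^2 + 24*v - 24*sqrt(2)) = -3*v^5 + 3*sqrt(2)*v^4 + 9*v^4 - 9*sqrt(2)*v^3 + 69*v^3/4 - 72*v^2 - 69*sqrt(2)*v^2/4 + 54*v + 72*sqrt(2)*v - 54*sqrt(2)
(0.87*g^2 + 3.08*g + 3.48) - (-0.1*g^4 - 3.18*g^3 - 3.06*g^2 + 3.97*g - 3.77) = 0.1*g^4 + 3.18*g^3 + 3.93*g^2 - 0.89*g + 7.25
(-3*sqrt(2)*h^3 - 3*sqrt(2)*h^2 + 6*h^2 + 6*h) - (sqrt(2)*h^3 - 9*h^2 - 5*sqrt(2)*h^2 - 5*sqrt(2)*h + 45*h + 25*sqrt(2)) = -4*sqrt(2)*h^3 + 2*sqrt(2)*h^2 + 15*h^2 - 39*h + 5*sqrt(2)*h - 25*sqrt(2)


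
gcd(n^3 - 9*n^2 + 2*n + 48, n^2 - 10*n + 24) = 1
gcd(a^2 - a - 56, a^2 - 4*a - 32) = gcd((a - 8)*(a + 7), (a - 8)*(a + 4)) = a - 8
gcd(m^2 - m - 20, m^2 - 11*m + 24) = 1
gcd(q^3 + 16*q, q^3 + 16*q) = q^3 + 16*q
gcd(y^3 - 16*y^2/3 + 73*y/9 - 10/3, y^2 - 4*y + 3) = y - 3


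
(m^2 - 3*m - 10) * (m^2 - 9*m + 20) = m^4 - 12*m^3 + 37*m^2 + 30*m - 200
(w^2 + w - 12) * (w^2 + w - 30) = w^4 + 2*w^3 - 41*w^2 - 42*w + 360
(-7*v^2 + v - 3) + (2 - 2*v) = -7*v^2 - v - 1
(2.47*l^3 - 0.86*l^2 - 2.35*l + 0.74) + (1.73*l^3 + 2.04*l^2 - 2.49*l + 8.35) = 4.2*l^3 + 1.18*l^2 - 4.84*l + 9.09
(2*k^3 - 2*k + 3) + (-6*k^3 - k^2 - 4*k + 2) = -4*k^3 - k^2 - 6*k + 5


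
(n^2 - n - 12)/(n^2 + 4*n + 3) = (n - 4)/(n + 1)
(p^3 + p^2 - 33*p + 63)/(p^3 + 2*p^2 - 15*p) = (p^2 + 4*p - 21)/(p*(p + 5))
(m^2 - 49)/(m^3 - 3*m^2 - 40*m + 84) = (m + 7)/(m^2 + 4*m - 12)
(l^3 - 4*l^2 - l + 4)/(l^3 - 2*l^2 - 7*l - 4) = (l - 1)/(l + 1)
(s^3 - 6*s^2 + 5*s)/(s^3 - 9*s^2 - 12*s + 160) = s*(s - 1)/(s^2 - 4*s - 32)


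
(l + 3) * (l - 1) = l^2 + 2*l - 3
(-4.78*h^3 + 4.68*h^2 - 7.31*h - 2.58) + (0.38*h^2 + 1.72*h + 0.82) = -4.78*h^3 + 5.06*h^2 - 5.59*h - 1.76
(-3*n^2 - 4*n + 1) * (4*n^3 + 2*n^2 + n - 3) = -12*n^5 - 22*n^4 - 7*n^3 + 7*n^2 + 13*n - 3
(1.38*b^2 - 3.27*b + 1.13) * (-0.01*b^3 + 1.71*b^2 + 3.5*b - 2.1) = -0.0138*b^5 + 2.3925*b^4 - 0.773000000000001*b^3 - 12.4107*b^2 + 10.822*b - 2.373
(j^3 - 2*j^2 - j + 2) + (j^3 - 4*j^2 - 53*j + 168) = 2*j^3 - 6*j^2 - 54*j + 170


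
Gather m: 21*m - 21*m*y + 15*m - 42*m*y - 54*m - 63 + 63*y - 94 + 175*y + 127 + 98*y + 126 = m*(-63*y - 18) + 336*y + 96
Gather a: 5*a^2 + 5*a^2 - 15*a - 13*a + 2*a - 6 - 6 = 10*a^2 - 26*a - 12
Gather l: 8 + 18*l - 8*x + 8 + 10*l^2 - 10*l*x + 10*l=10*l^2 + l*(28 - 10*x) - 8*x + 16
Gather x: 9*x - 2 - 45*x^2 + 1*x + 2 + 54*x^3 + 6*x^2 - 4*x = 54*x^3 - 39*x^2 + 6*x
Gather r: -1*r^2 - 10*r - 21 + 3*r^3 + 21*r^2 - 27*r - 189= 3*r^3 + 20*r^2 - 37*r - 210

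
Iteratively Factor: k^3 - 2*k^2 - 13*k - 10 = (k + 2)*(k^2 - 4*k - 5) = (k + 1)*(k + 2)*(k - 5)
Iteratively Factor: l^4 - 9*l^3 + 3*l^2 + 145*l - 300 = (l - 5)*(l^3 - 4*l^2 - 17*l + 60) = (l - 5)*(l - 3)*(l^2 - l - 20) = (l - 5)*(l - 3)*(l + 4)*(l - 5)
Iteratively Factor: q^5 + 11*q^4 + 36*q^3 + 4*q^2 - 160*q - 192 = (q + 4)*(q^4 + 7*q^3 + 8*q^2 - 28*q - 48) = (q - 2)*(q + 4)*(q^3 + 9*q^2 + 26*q + 24) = (q - 2)*(q + 3)*(q + 4)*(q^2 + 6*q + 8) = (q - 2)*(q + 2)*(q + 3)*(q + 4)*(q + 4)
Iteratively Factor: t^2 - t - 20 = (t - 5)*(t + 4)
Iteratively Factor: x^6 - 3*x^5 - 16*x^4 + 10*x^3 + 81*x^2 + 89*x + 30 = (x + 2)*(x^5 - 5*x^4 - 6*x^3 + 22*x^2 + 37*x + 15) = (x - 3)*(x + 2)*(x^4 - 2*x^3 - 12*x^2 - 14*x - 5) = (x - 3)*(x + 1)*(x + 2)*(x^3 - 3*x^2 - 9*x - 5) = (x - 5)*(x - 3)*(x + 1)*(x + 2)*(x^2 + 2*x + 1) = (x - 5)*(x - 3)*(x + 1)^2*(x + 2)*(x + 1)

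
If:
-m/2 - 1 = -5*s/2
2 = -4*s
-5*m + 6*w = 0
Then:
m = -9/2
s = -1/2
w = -15/4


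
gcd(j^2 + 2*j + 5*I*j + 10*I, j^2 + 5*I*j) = j + 5*I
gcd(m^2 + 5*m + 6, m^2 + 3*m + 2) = m + 2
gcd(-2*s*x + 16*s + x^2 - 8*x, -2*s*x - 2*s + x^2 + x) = -2*s + x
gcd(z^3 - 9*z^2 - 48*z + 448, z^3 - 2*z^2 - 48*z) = z - 8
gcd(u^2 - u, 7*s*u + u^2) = u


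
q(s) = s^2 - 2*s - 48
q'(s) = 2*s - 2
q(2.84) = -45.61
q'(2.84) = 3.68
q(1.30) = -48.91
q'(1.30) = 0.60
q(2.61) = -46.41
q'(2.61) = 3.22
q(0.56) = -48.81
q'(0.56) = -0.88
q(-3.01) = -32.92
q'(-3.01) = -8.02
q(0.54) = -48.79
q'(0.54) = -0.92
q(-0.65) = -46.28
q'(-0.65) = -3.30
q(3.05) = -44.80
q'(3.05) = 4.10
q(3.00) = -45.00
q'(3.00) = 4.00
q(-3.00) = -33.00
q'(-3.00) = -8.00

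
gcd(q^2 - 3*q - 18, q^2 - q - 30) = q - 6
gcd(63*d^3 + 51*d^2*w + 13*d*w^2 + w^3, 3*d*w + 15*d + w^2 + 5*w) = 3*d + w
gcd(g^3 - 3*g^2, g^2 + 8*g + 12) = 1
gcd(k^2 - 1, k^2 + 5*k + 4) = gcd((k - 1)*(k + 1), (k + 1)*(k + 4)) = k + 1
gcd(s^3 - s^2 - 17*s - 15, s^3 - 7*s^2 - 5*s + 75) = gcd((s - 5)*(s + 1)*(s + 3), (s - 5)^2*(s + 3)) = s^2 - 2*s - 15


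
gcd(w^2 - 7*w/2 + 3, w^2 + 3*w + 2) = 1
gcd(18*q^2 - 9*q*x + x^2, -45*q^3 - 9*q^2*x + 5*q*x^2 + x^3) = -3*q + x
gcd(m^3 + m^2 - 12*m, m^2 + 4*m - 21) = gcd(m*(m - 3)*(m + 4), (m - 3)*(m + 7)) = m - 3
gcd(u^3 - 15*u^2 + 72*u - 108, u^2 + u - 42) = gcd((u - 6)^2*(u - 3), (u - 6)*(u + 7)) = u - 6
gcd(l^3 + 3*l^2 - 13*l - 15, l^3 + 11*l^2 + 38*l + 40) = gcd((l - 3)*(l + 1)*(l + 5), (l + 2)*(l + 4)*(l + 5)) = l + 5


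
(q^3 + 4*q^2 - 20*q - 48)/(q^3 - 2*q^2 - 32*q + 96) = (q + 2)/(q - 4)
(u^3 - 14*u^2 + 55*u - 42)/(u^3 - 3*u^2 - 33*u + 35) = (u - 6)/(u + 5)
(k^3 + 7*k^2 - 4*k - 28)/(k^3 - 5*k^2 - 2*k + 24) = (k^2 + 5*k - 14)/(k^2 - 7*k + 12)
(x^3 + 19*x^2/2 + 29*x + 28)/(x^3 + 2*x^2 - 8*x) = (x^2 + 11*x/2 + 7)/(x*(x - 2))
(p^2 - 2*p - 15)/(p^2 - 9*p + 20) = (p + 3)/(p - 4)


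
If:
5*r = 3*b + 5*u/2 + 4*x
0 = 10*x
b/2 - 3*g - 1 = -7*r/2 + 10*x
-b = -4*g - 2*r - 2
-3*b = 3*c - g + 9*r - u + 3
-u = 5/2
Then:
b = 23/11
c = -5189/1320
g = 9/440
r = 1/220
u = -5/2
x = 0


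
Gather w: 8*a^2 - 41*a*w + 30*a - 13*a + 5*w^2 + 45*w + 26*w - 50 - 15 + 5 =8*a^2 + 17*a + 5*w^2 + w*(71 - 41*a) - 60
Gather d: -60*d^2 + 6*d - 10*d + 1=-60*d^2 - 4*d + 1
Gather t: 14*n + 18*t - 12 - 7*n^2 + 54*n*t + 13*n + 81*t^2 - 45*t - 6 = -7*n^2 + 27*n + 81*t^2 + t*(54*n - 27) - 18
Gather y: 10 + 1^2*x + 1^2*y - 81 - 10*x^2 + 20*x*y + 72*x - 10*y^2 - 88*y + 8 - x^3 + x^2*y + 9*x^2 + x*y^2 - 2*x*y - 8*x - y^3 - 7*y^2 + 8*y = -x^3 - x^2 + 65*x - y^3 + y^2*(x - 17) + y*(x^2 + 18*x - 79) - 63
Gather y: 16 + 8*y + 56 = 8*y + 72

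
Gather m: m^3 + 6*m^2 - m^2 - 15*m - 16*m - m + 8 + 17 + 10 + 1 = m^3 + 5*m^2 - 32*m + 36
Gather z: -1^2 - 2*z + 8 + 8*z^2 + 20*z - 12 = 8*z^2 + 18*z - 5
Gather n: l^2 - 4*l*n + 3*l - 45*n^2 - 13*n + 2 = l^2 + 3*l - 45*n^2 + n*(-4*l - 13) + 2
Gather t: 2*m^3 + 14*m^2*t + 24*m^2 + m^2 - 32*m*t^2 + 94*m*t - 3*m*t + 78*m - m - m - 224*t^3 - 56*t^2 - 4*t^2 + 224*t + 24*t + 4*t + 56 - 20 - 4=2*m^3 + 25*m^2 + 76*m - 224*t^3 + t^2*(-32*m - 60) + t*(14*m^2 + 91*m + 252) + 32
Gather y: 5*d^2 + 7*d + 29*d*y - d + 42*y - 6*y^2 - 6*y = 5*d^2 + 6*d - 6*y^2 + y*(29*d + 36)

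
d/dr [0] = 0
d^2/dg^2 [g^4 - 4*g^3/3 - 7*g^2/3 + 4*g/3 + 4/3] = 12*g^2 - 8*g - 14/3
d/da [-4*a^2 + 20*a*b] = -8*a + 20*b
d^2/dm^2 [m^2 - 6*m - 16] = 2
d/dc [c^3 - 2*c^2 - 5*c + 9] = 3*c^2 - 4*c - 5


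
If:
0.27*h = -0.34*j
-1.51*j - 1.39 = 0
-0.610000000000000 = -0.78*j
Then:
No Solution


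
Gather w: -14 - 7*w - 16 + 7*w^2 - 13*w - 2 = 7*w^2 - 20*w - 32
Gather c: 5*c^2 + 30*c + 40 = 5*c^2 + 30*c + 40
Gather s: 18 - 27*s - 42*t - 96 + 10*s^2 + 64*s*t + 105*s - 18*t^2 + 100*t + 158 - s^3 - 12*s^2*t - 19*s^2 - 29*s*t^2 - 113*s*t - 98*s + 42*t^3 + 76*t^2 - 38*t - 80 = -s^3 + s^2*(-12*t - 9) + s*(-29*t^2 - 49*t - 20) + 42*t^3 + 58*t^2 + 20*t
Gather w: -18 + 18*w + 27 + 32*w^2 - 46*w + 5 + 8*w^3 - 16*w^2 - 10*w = 8*w^3 + 16*w^2 - 38*w + 14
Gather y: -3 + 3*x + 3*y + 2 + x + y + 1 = 4*x + 4*y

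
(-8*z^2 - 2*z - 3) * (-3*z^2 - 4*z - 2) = 24*z^4 + 38*z^3 + 33*z^2 + 16*z + 6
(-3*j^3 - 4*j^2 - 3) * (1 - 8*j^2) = 24*j^5 + 32*j^4 - 3*j^3 + 20*j^2 - 3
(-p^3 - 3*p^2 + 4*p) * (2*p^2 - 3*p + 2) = -2*p^5 - 3*p^4 + 15*p^3 - 18*p^2 + 8*p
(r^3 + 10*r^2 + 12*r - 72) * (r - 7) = r^4 + 3*r^3 - 58*r^2 - 156*r + 504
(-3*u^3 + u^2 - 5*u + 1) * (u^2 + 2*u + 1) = -3*u^5 - 5*u^4 - 6*u^3 - 8*u^2 - 3*u + 1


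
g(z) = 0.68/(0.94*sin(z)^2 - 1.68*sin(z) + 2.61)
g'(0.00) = 0.17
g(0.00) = 0.26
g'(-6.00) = 0.15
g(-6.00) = 0.31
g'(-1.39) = 0.02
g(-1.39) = 0.13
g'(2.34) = -0.04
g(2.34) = 0.36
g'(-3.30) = -0.17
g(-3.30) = 0.29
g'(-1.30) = 0.02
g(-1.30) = 0.13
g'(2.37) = -0.05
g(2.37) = 0.36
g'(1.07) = 0.00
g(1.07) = 0.37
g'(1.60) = 0.00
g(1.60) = 0.36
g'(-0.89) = 0.07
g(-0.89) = 0.15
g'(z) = 0.68*(-1.88*sin(z)*cos(z) + 1.68*cos(z))/(0.94*sin(z)^2 - 1.68*sin(z) + 2.61)^2 = (1.1424 - 1.2784*sin(z))*cos(z)/(0.94*sin(z)^2 - 1.68*sin(z) + 2.61)^2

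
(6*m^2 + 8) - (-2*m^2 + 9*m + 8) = 8*m^2 - 9*m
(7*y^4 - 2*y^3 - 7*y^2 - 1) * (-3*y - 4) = -21*y^5 - 22*y^4 + 29*y^3 + 28*y^2 + 3*y + 4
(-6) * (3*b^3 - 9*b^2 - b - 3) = -18*b^3 + 54*b^2 + 6*b + 18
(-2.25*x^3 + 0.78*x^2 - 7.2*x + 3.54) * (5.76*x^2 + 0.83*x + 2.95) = -12.96*x^5 + 2.6253*x^4 - 47.4621*x^3 + 16.7154*x^2 - 18.3018*x + 10.443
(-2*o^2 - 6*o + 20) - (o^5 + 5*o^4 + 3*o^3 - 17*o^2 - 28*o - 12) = -o^5 - 5*o^4 - 3*o^3 + 15*o^2 + 22*o + 32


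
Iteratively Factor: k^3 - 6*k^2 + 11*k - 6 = (k - 1)*(k^2 - 5*k + 6) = (k - 2)*(k - 1)*(k - 3)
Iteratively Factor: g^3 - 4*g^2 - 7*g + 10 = (g + 2)*(g^2 - 6*g + 5) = (g - 5)*(g + 2)*(g - 1)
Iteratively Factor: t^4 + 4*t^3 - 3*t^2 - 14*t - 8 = (t - 2)*(t^3 + 6*t^2 + 9*t + 4) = (t - 2)*(t + 1)*(t^2 + 5*t + 4) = (t - 2)*(t + 1)*(t + 4)*(t + 1)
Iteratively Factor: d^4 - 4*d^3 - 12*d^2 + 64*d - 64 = (d + 4)*(d^3 - 8*d^2 + 20*d - 16) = (d - 2)*(d + 4)*(d^2 - 6*d + 8) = (d - 2)^2*(d + 4)*(d - 4)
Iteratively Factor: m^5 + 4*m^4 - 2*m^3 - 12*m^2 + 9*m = (m + 3)*(m^4 + m^3 - 5*m^2 + 3*m) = (m - 1)*(m + 3)*(m^3 + 2*m^2 - 3*m) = m*(m - 1)*(m + 3)*(m^2 + 2*m - 3) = m*(m - 1)*(m + 3)^2*(m - 1)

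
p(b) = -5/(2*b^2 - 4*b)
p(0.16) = 8.49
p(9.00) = -0.04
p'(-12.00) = 0.00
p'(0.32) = -11.76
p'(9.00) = 0.01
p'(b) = -5*(4 - 4*b)/(2*b^2 - 4*b)^2 = 5*(b - 1)/(b^2*(b - 2)^2)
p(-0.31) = -3.49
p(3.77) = -0.37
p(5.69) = -0.12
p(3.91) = -0.33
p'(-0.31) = -12.77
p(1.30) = 2.75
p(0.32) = 4.65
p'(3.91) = 0.26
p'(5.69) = 0.05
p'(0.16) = -48.46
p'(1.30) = 1.81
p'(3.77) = 0.31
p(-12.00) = -0.01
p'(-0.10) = -124.72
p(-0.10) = -11.90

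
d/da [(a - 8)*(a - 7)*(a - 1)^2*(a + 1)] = 5*a^4 - 64*a^3 + 210*a^2 - 80*a - 71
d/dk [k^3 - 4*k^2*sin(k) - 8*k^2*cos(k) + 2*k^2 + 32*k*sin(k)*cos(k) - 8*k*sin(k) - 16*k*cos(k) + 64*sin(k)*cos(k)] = 8*k^2*sin(k) - 4*k^2*cos(k) + 3*k^2 + 8*k*sin(k) - 24*k*cos(k) + 32*k*cos(2*k) + 4*k - 8*sin(k) + 16*sin(2*k) - 16*cos(k) + 64*cos(2*k)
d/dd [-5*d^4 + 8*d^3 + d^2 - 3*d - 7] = -20*d^3 + 24*d^2 + 2*d - 3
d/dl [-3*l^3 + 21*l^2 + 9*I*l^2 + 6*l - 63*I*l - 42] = -9*l^2 + l*(42 + 18*I) + 6 - 63*I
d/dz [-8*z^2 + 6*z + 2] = 6 - 16*z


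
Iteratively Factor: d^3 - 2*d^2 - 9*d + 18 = (d + 3)*(d^2 - 5*d + 6) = (d - 3)*(d + 3)*(d - 2)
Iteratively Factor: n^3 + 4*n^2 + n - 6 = (n + 3)*(n^2 + n - 2) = (n - 1)*(n + 3)*(n + 2)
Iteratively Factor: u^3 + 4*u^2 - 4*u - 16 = (u + 4)*(u^2 - 4) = (u - 2)*(u + 4)*(u + 2)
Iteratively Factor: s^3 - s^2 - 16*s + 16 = (s - 4)*(s^2 + 3*s - 4) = (s - 4)*(s + 4)*(s - 1)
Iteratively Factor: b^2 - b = (b)*(b - 1)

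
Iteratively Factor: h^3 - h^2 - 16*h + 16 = (h + 4)*(h^2 - 5*h + 4) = (h - 4)*(h + 4)*(h - 1)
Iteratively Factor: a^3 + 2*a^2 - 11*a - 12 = (a + 4)*(a^2 - 2*a - 3) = (a - 3)*(a + 4)*(a + 1)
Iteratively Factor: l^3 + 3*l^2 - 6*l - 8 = (l - 2)*(l^2 + 5*l + 4) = (l - 2)*(l + 4)*(l + 1)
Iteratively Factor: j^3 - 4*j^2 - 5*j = (j - 5)*(j^2 + j) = j*(j - 5)*(j + 1)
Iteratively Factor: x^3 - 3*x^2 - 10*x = (x + 2)*(x^2 - 5*x) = (x - 5)*(x + 2)*(x)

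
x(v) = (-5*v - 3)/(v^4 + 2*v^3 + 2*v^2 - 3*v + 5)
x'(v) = (-5*v - 3)*(-4*v^3 - 6*v^2 - 4*v + 3)/(v^4 + 2*v^3 + 2*v^2 - 3*v + 5)^2 - 5/(v^4 + 2*v^3 + 2*v^2 - 3*v + 5)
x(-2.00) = 0.37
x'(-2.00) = 0.11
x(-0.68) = 0.05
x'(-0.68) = -0.63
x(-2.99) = 0.20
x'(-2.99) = 0.15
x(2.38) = -0.22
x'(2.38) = 0.23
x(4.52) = -0.04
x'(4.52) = 0.02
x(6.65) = -0.01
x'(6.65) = 0.01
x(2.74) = -0.15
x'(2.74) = 0.14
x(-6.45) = 0.02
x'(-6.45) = 0.01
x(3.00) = -0.12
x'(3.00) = 0.11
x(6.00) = -0.02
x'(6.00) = 0.01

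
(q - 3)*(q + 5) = q^2 + 2*q - 15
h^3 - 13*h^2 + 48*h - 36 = (h - 6)^2*(h - 1)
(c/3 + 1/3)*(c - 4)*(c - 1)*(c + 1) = c^4/3 - c^3 - 5*c^2/3 + c + 4/3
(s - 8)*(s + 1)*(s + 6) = s^3 - s^2 - 50*s - 48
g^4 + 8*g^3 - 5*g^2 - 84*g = g*(g - 3)*(g + 4)*(g + 7)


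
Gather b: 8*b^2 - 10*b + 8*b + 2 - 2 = 8*b^2 - 2*b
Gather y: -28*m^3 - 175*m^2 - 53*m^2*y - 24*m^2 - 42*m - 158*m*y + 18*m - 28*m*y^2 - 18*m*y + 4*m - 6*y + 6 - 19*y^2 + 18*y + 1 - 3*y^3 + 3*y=-28*m^3 - 199*m^2 - 20*m - 3*y^3 + y^2*(-28*m - 19) + y*(-53*m^2 - 176*m + 15) + 7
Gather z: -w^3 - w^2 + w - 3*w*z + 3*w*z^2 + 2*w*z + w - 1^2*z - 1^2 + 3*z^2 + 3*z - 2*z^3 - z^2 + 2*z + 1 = -w^3 - w^2 + 2*w - 2*z^3 + z^2*(3*w + 2) + z*(4 - w)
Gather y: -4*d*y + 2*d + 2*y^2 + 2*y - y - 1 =2*d + 2*y^2 + y*(1 - 4*d) - 1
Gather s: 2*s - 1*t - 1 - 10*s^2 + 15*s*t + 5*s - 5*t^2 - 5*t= -10*s^2 + s*(15*t + 7) - 5*t^2 - 6*t - 1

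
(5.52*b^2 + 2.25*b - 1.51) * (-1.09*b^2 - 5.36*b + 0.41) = -6.0168*b^4 - 32.0397*b^3 - 8.1509*b^2 + 9.0161*b - 0.6191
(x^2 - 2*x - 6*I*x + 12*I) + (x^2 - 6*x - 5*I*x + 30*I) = 2*x^2 - 8*x - 11*I*x + 42*I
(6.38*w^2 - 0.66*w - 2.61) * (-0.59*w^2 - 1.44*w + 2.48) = -3.7642*w^4 - 8.7978*w^3 + 18.3127*w^2 + 2.1216*w - 6.4728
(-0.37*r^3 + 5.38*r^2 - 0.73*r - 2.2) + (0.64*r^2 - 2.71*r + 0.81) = -0.37*r^3 + 6.02*r^2 - 3.44*r - 1.39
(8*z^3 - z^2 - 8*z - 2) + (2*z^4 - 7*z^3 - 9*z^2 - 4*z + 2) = 2*z^4 + z^3 - 10*z^2 - 12*z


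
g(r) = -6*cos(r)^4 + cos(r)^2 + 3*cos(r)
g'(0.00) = 0.00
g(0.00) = -2.00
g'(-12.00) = 5.22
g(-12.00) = 0.20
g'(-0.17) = -3.05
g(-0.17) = -1.73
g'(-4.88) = -3.18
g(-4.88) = 0.52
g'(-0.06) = -1.13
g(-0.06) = -1.97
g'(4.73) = 3.03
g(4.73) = 0.05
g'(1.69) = -2.78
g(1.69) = -0.34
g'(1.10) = -1.49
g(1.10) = 1.31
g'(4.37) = 3.05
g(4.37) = -0.97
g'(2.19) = -5.32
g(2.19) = -2.09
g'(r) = 24*sin(r)*cos(r)^3 - 2*sin(r)*cos(r) - 3*sin(r)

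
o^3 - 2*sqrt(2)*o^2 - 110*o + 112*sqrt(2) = (o - 8*sqrt(2))*(o - sqrt(2))*(o + 7*sqrt(2))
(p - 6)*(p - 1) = p^2 - 7*p + 6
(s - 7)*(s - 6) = s^2 - 13*s + 42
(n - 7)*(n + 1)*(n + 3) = n^3 - 3*n^2 - 25*n - 21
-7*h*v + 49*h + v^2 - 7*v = (-7*h + v)*(v - 7)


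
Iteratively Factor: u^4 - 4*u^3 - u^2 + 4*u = (u - 1)*(u^3 - 3*u^2 - 4*u) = u*(u - 1)*(u^2 - 3*u - 4) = u*(u - 1)*(u + 1)*(u - 4)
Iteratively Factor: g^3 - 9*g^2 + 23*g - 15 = (g - 3)*(g^2 - 6*g + 5) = (g - 5)*(g - 3)*(g - 1)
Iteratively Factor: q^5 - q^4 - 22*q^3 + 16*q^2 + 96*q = (q - 4)*(q^4 + 3*q^3 - 10*q^2 - 24*q) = (q - 4)*(q - 3)*(q^3 + 6*q^2 + 8*q) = (q - 4)*(q - 3)*(q + 2)*(q^2 + 4*q) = q*(q - 4)*(q - 3)*(q + 2)*(q + 4)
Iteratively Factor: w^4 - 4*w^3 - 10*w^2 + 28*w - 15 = (w - 5)*(w^3 + w^2 - 5*w + 3) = (w - 5)*(w - 1)*(w^2 + 2*w - 3) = (w - 5)*(w - 1)^2*(w + 3)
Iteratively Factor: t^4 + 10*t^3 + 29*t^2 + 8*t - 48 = (t + 3)*(t^3 + 7*t^2 + 8*t - 16) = (t + 3)*(t + 4)*(t^2 + 3*t - 4) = (t - 1)*(t + 3)*(t + 4)*(t + 4)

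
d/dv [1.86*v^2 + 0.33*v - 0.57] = 3.72*v + 0.33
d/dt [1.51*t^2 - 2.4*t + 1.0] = 3.02*t - 2.4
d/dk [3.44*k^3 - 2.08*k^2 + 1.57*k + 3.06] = 10.32*k^2 - 4.16*k + 1.57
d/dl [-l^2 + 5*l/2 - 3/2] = 5/2 - 2*l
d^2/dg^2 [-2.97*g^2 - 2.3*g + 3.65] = -5.94000000000000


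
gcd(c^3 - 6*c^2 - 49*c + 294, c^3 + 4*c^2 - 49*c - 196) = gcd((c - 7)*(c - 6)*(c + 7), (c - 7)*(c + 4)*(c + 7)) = c^2 - 49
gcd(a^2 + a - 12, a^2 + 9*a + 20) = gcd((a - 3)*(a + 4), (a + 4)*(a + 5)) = a + 4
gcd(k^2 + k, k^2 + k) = k^2 + k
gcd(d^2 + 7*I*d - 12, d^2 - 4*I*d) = 1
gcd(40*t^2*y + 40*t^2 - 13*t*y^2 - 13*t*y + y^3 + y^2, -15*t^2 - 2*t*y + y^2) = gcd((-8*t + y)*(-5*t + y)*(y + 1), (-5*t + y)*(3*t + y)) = -5*t + y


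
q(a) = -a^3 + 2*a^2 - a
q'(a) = -3*a^2 + 4*a - 1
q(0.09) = -0.07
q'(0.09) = -0.66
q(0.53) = -0.12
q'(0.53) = 0.28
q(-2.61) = 34.01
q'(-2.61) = -31.88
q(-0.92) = 3.39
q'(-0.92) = -7.22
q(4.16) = -41.54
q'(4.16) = -36.28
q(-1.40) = 8.06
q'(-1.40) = -12.48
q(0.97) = -0.00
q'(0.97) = 0.06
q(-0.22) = 0.33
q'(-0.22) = -2.03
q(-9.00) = 900.00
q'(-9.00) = -280.00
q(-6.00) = 294.00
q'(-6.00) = -133.00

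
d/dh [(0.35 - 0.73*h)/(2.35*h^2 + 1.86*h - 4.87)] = (1.7155*h^2 - 1.645*h + 2.9041)/(5.5225*h^4 + 8.742*h^3 - 19.4294*h^2 - 18.1164*h + 23.7169)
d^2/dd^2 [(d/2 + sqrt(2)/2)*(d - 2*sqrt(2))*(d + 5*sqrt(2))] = 3*d + 4*sqrt(2)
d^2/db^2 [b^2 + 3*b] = 2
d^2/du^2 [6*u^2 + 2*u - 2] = 12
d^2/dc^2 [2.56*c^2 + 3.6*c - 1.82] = 5.12000000000000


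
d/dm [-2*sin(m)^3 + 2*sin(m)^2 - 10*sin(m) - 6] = 2*(-3*sin(m)^2 + 2*sin(m) - 5)*cos(m)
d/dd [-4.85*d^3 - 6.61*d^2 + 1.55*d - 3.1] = -14.55*d^2 - 13.22*d + 1.55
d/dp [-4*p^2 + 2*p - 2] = 2 - 8*p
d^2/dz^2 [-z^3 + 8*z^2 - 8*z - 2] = 16 - 6*z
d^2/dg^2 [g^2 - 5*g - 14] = 2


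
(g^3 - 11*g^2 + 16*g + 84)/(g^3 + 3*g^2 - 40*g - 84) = (g - 7)/(g + 7)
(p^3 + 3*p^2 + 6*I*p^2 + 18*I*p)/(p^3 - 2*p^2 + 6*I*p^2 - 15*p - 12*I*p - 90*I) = p/(p - 5)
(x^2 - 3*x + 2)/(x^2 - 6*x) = (x^2 - 3*x + 2)/(x*(x - 6))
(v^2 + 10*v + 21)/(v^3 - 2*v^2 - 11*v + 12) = (v + 7)/(v^2 - 5*v + 4)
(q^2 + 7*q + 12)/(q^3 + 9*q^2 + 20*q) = (q + 3)/(q*(q + 5))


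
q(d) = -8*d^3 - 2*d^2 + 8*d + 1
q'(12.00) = -3496.00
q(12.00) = -14015.00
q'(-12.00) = -3400.00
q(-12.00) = 13441.00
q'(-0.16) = 8.03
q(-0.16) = -0.30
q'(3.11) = -236.57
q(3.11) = -234.11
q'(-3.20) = -224.96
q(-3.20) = 217.06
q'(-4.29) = -416.54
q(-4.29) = 561.50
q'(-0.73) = -1.87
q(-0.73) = -2.79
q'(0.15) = 6.86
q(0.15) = 2.13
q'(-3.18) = -221.98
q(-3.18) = 212.59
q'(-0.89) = -7.45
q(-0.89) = -2.06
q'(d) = -24*d^2 - 4*d + 8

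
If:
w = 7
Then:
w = 7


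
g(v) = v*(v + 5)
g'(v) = 2*v + 5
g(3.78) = 33.19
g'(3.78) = 12.56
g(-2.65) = -6.23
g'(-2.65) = -0.30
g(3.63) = 31.33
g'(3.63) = 12.26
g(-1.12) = -4.35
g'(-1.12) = 2.76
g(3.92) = 34.97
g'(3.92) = 12.84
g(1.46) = 9.43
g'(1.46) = 7.92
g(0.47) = 2.57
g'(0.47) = 5.94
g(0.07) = 0.35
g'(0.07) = 5.14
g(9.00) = 126.00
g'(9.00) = 23.00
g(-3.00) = -6.00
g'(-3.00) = -1.00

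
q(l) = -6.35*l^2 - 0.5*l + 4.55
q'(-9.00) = 113.80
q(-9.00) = -505.30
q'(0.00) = -0.50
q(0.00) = 4.55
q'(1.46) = -19.04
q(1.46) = -9.72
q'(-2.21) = 27.57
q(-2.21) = -25.36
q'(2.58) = -33.27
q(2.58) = -39.01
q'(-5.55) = 69.98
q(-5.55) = -188.27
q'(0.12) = -2.02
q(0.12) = 4.40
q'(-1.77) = 21.98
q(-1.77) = -14.46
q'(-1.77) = 21.98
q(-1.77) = -14.46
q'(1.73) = -22.47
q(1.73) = -15.32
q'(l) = -12.7*l - 0.5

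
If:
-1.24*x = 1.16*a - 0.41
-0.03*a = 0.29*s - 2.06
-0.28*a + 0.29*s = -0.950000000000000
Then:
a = 9.71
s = 6.10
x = -8.75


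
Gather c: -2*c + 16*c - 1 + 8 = 14*c + 7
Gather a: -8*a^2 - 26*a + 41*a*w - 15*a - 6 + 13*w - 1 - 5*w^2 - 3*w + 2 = -8*a^2 + a*(41*w - 41) - 5*w^2 + 10*w - 5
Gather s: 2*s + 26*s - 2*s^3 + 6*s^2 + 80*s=-2*s^3 + 6*s^2 + 108*s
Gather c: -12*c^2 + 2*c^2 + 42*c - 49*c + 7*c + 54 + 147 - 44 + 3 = 160 - 10*c^2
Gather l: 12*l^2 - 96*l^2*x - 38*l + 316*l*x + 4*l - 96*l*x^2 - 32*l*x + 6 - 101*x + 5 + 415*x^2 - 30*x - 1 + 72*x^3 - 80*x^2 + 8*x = l^2*(12 - 96*x) + l*(-96*x^2 + 284*x - 34) + 72*x^3 + 335*x^2 - 123*x + 10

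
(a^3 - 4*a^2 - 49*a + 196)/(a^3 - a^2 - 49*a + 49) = (a - 4)/(a - 1)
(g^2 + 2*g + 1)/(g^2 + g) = (g + 1)/g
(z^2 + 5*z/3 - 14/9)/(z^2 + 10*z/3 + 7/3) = (z - 2/3)/(z + 1)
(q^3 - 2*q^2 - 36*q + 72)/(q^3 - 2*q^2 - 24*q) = (q^2 + 4*q - 12)/(q*(q + 4))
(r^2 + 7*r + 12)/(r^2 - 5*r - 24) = (r + 4)/(r - 8)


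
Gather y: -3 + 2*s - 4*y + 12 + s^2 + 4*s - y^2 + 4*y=s^2 + 6*s - y^2 + 9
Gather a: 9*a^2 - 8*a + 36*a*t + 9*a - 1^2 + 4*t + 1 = 9*a^2 + a*(36*t + 1) + 4*t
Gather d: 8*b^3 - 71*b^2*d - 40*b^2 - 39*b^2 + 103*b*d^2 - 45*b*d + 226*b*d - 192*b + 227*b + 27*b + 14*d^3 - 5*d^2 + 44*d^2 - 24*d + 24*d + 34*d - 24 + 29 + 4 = 8*b^3 - 79*b^2 + 62*b + 14*d^3 + d^2*(103*b + 39) + d*(-71*b^2 + 181*b + 34) + 9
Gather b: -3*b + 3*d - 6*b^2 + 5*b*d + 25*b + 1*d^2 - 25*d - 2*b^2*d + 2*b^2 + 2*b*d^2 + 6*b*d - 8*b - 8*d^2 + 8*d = b^2*(-2*d - 4) + b*(2*d^2 + 11*d + 14) - 7*d^2 - 14*d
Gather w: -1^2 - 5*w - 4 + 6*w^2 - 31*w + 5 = 6*w^2 - 36*w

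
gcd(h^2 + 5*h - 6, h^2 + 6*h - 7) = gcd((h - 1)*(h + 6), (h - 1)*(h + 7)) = h - 1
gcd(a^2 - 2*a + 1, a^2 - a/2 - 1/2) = a - 1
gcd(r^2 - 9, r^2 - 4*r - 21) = r + 3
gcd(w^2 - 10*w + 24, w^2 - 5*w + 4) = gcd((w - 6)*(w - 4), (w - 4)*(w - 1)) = w - 4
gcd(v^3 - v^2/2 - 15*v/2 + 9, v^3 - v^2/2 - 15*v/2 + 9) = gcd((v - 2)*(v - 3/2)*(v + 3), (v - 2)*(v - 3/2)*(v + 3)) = v^3 - v^2/2 - 15*v/2 + 9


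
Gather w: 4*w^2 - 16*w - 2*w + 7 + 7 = 4*w^2 - 18*w + 14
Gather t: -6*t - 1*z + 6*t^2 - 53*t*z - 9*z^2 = 6*t^2 + t*(-53*z - 6) - 9*z^2 - z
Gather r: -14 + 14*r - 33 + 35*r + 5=49*r - 42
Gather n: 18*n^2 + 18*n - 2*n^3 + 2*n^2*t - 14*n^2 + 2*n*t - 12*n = -2*n^3 + n^2*(2*t + 4) + n*(2*t + 6)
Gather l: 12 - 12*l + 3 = 15 - 12*l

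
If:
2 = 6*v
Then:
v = 1/3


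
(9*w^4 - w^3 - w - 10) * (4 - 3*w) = -27*w^5 + 39*w^4 - 4*w^3 + 3*w^2 + 26*w - 40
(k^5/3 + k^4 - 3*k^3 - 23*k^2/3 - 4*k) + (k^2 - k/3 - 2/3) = k^5/3 + k^4 - 3*k^3 - 20*k^2/3 - 13*k/3 - 2/3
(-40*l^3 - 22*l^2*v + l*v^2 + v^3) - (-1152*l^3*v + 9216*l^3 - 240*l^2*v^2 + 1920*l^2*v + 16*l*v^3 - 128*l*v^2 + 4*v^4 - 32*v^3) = 1152*l^3*v - 9256*l^3 + 240*l^2*v^2 - 1942*l^2*v - 16*l*v^3 + 129*l*v^2 - 4*v^4 + 33*v^3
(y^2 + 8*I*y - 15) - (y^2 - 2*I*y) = 10*I*y - 15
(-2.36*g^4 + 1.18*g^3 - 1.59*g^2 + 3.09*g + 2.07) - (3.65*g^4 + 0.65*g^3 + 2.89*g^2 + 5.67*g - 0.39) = -6.01*g^4 + 0.53*g^3 - 4.48*g^2 - 2.58*g + 2.46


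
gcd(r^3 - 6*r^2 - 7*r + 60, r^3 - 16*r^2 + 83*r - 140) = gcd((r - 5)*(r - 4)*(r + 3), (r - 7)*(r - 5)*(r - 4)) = r^2 - 9*r + 20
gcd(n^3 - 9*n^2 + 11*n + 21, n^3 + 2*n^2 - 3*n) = 1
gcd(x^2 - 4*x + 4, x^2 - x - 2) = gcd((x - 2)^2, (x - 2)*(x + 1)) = x - 2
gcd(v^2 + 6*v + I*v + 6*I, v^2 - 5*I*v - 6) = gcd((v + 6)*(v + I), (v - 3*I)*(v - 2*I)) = 1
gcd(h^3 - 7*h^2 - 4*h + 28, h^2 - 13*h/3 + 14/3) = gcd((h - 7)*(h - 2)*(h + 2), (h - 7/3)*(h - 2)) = h - 2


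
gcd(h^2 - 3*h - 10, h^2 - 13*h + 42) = 1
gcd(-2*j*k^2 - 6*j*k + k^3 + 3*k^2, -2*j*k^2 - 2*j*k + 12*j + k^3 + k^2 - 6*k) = 2*j*k + 6*j - k^2 - 3*k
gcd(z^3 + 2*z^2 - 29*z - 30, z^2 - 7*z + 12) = 1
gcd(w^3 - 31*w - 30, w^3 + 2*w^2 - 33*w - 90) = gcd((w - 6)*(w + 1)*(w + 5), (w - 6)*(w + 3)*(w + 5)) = w^2 - w - 30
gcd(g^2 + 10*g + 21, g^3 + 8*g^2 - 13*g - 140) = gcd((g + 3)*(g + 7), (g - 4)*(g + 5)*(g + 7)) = g + 7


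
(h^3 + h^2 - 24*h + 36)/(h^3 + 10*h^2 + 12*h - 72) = (h - 3)/(h + 6)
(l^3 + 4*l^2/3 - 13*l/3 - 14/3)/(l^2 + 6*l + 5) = (3*l^2 + l - 14)/(3*(l + 5))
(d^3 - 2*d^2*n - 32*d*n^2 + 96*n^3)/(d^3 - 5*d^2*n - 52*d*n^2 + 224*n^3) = (d^2 + 2*d*n - 24*n^2)/(d^2 - d*n - 56*n^2)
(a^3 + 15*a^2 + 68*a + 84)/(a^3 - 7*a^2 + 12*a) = (a^3 + 15*a^2 + 68*a + 84)/(a*(a^2 - 7*a + 12))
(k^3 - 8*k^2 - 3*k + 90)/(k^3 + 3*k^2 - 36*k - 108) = (k - 5)/(k + 6)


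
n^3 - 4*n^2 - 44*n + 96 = (n - 8)*(n - 2)*(n + 6)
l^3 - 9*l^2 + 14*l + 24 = (l - 6)*(l - 4)*(l + 1)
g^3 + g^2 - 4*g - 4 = (g - 2)*(g + 1)*(g + 2)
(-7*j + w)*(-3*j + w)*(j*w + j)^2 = 21*j^4*w^2 + 42*j^4*w + 21*j^4 - 10*j^3*w^3 - 20*j^3*w^2 - 10*j^3*w + j^2*w^4 + 2*j^2*w^3 + j^2*w^2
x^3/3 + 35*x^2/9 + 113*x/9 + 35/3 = (x/3 + 1)*(x + 5/3)*(x + 7)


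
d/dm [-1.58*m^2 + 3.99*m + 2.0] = 3.99 - 3.16*m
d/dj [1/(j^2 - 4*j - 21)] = 2*(2 - j)/(-j^2 + 4*j + 21)^2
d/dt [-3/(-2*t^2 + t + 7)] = 3*(1 - 4*t)/(-2*t^2 + t + 7)^2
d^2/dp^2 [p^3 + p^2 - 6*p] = 6*p + 2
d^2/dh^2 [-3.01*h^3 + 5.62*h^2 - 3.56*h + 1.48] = 11.24 - 18.06*h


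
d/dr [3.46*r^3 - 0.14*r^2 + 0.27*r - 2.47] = 10.38*r^2 - 0.28*r + 0.27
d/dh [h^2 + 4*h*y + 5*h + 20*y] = 2*h + 4*y + 5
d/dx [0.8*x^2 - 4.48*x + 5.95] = 1.6*x - 4.48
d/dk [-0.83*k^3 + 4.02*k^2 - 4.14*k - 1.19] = -2.49*k^2 + 8.04*k - 4.14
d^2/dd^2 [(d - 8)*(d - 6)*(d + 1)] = 6*d - 26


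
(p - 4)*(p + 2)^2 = p^3 - 12*p - 16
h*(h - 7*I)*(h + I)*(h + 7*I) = h^4 + I*h^3 + 49*h^2 + 49*I*h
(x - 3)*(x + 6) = x^2 + 3*x - 18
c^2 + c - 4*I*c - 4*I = (c + 1)*(c - 4*I)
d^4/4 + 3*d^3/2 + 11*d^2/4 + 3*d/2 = d*(d/4 + 1/2)*(d + 1)*(d + 3)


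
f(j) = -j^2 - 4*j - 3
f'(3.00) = -10.00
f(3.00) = -24.00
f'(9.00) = -22.00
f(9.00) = -120.00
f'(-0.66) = -2.68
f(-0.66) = -0.80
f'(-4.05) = 4.10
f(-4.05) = -3.20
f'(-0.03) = -3.94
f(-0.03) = -2.88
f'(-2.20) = 0.40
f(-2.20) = 0.96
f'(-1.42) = -1.16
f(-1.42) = 0.66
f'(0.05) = -4.10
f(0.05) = -3.20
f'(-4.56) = 5.12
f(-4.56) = -5.55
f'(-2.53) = 1.06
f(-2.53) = 0.72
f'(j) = -2*j - 4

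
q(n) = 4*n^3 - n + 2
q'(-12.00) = 1727.00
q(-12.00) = -6898.00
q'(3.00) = 107.00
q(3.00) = 107.00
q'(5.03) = 302.61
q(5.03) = 506.02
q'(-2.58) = 78.88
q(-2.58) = -64.11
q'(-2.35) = 65.27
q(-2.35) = -47.56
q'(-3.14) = 117.32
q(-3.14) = -118.70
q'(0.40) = 0.92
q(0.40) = 1.86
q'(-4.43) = 234.50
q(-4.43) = -341.32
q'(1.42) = 23.20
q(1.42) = 12.03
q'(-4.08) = 198.76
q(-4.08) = -265.59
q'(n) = 12*n^2 - 1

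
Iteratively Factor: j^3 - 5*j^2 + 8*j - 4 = (j - 1)*(j^2 - 4*j + 4) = (j - 2)*(j - 1)*(j - 2)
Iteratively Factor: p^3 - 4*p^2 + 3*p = (p - 3)*(p^2 - p) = (p - 3)*(p - 1)*(p)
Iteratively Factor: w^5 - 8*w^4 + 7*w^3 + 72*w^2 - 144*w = (w - 4)*(w^4 - 4*w^3 - 9*w^2 + 36*w) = w*(w - 4)*(w^3 - 4*w^2 - 9*w + 36) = w*(w - 4)^2*(w^2 - 9) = w*(w - 4)^2*(w + 3)*(w - 3)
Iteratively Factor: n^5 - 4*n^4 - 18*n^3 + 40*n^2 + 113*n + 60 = (n - 4)*(n^4 - 18*n^2 - 32*n - 15) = (n - 4)*(n + 3)*(n^3 - 3*n^2 - 9*n - 5) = (n - 5)*(n - 4)*(n + 3)*(n^2 + 2*n + 1) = (n - 5)*(n - 4)*(n + 1)*(n + 3)*(n + 1)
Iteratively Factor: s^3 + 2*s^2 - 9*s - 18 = (s + 2)*(s^2 - 9) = (s + 2)*(s + 3)*(s - 3)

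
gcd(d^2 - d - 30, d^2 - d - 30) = d^2 - d - 30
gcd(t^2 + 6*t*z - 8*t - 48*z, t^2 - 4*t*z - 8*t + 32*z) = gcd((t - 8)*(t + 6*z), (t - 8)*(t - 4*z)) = t - 8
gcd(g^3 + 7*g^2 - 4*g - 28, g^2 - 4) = g^2 - 4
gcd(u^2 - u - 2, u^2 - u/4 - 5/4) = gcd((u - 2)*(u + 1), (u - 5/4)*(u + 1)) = u + 1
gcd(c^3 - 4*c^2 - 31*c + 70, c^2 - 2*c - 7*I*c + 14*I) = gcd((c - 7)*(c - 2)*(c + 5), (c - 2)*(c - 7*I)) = c - 2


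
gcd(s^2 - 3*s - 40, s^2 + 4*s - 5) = s + 5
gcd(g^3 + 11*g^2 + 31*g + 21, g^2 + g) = g + 1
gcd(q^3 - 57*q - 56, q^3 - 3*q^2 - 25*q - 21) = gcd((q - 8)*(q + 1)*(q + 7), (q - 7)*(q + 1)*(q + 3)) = q + 1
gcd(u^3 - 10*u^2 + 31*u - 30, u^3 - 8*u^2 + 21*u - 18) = u^2 - 5*u + 6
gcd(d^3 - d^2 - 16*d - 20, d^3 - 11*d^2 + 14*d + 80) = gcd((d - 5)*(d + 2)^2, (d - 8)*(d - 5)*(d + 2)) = d^2 - 3*d - 10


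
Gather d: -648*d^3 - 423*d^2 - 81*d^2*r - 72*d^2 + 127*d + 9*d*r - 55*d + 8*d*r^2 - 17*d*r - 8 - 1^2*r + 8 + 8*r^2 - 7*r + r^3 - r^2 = -648*d^3 + d^2*(-81*r - 495) + d*(8*r^2 - 8*r + 72) + r^3 + 7*r^2 - 8*r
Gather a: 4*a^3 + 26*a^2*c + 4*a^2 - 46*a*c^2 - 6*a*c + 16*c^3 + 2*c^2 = 4*a^3 + a^2*(26*c + 4) + a*(-46*c^2 - 6*c) + 16*c^3 + 2*c^2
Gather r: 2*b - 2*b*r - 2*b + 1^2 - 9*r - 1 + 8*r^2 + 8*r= 8*r^2 + r*(-2*b - 1)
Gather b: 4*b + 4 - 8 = 4*b - 4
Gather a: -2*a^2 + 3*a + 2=-2*a^2 + 3*a + 2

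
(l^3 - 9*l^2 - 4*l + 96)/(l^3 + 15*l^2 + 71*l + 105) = (l^2 - 12*l + 32)/(l^2 + 12*l + 35)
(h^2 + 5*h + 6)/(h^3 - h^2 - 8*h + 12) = (h + 2)/(h^2 - 4*h + 4)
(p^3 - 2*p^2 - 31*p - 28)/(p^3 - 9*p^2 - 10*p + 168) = (p + 1)/(p - 6)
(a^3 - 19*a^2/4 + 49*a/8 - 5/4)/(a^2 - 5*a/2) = a - 9/4 + 1/(2*a)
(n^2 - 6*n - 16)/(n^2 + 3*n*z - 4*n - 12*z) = (n^2 - 6*n - 16)/(n^2 + 3*n*z - 4*n - 12*z)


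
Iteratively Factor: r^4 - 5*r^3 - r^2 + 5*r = (r + 1)*(r^3 - 6*r^2 + 5*r) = (r - 5)*(r + 1)*(r^2 - r) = (r - 5)*(r - 1)*(r + 1)*(r)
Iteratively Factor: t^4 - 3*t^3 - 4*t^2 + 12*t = (t - 3)*(t^3 - 4*t) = t*(t - 3)*(t^2 - 4) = t*(t - 3)*(t - 2)*(t + 2)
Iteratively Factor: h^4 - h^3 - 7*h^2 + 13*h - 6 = (h + 3)*(h^3 - 4*h^2 + 5*h - 2) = (h - 1)*(h + 3)*(h^2 - 3*h + 2) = (h - 1)^2*(h + 3)*(h - 2)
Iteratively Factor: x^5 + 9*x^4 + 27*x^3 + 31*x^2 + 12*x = (x)*(x^4 + 9*x^3 + 27*x^2 + 31*x + 12) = x*(x + 1)*(x^3 + 8*x^2 + 19*x + 12) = x*(x + 1)*(x + 4)*(x^2 + 4*x + 3) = x*(x + 1)*(x + 3)*(x + 4)*(x + 1)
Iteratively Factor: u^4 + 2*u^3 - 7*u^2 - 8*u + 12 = (u - 1)*(u^3 + 3*u^2 - 4*u - 12) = (u - 1)*(u + 2)*(u^2 + u - 6) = (u - 1)*(u + 2)*(u + 3)*(u - 2)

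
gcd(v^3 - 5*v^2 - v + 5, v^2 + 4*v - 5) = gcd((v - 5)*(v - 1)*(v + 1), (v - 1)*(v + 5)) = v - 1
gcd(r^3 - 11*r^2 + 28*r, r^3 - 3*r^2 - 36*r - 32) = 1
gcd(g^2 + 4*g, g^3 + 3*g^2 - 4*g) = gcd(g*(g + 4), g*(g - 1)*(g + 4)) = g^2 + 4*g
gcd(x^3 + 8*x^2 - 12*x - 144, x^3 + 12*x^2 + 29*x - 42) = x + 6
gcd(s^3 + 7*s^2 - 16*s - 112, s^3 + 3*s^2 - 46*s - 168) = s + 4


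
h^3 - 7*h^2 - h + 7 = (h - 7)*(h - 1)*(h + 1)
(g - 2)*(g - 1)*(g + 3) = g^3 - 7*g + 6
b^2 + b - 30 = (b - 5)*(b + 6)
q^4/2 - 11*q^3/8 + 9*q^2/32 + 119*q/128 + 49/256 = (q/2 + 1/4)*(q - 7/4)^2*(q + 1/4)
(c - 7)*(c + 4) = c^2 - 3*c - 28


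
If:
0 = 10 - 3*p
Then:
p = 10/3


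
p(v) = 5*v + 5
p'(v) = 5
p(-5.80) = -24.00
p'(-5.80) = 5.00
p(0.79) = 8.95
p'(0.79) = 5.00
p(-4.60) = -18.00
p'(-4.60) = 5.00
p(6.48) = 37.40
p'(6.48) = 5.00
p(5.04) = 30.20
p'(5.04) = 5.00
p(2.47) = 17.35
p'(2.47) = 5.00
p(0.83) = 9.15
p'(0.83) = 5.00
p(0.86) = 9.30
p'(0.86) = 5.00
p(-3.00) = -10.00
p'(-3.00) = 5.00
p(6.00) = 35.00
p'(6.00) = 5.00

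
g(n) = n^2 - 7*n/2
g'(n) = 2*n - 7/2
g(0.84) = -2.23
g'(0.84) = -1.82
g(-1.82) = 9.68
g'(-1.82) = -7.14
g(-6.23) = 60.62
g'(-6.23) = -15.96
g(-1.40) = 6.86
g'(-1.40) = -6.30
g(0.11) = -0.37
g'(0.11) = -3.28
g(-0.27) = 1.02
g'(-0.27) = -4.04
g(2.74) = -2.08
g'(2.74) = 1.98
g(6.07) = 15.60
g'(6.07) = 8.64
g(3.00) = -1.50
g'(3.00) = 2.50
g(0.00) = 0.00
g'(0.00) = -3.50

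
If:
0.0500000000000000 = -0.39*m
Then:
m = -0.13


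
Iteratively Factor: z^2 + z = (z + 1)*(z)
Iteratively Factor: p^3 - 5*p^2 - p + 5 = (p - 1)*(p^2 - 4*p - 5) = (p - 1)*(p + 1)*(p - 5)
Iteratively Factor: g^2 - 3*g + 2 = (g - 1)*(g - 2)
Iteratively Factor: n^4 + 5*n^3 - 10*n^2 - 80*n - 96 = (n + 2)*(n^3 + 3*n^2 - 16*n - 48) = (n - 4)*(n + 2)*(n^2 + 7*n + 12) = (n - 4)*(n + 2)*(n + 4)*(n + 3)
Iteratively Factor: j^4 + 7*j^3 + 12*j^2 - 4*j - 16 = (j + 4)*(j^3 + 3*j^2 - 4) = (j + 2)*(j + 4)*(j^2 + j - 2) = (j + 2)^2*(j + 4)*(j - 1)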